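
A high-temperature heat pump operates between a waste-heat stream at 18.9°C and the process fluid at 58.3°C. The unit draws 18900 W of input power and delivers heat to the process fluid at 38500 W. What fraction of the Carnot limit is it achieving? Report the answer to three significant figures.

0.242

COP_actual = Q̇_H/Ẇ = 38500/18900 = 2.037.
In absolute terms T_C = 292.05 K and T_H = 331.45 K, so ΔT = 39.40 K.
COP_Carnot = T_H/ΔT = 331.45/39.40 = 8.412.
η_II = COP_actual/COP_Carnot = 2.037/8.412 = 0.2421.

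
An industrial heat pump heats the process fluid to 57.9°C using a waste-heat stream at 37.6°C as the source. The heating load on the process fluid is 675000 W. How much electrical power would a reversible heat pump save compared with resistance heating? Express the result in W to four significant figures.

In absolute terms T_C = 310.75 K and T_H = 331.05 K, so ΔT = 20.30 K.
COP_Carnot = T_H/ΔT = 331.05/20.30 = 16.31.
Resistance heating needs Ẇ_res = Q̇_H = 675000 W; the reversible heat pump needs only Ẇ_hp = Q̇_H/COP = 41390 W.
Saving = 675000 − 41390 = 633600 W.

633600 W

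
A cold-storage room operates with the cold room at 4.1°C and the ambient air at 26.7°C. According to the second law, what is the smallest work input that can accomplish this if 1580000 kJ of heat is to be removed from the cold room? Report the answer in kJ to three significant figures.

129000 kJ

In absolute terms T_C = 277.25 K and T_H = 299.85 K, so ΔT = 22.60 K.
The reversible limit is COP_R = T_C/ΔT = 12.27, so W_min = Q_C/COP = Q_C·ΔT/T_C.
W_min = 1580000 × 22.60/277.25 = 128800 kJ.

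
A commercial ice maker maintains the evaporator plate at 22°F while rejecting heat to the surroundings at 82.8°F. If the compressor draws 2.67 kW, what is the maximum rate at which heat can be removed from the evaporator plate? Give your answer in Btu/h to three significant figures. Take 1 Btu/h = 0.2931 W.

72200 Btu/h

In absolute terms T_C = 267.59 K and T_H = 301.37 K, so ΔT = 33.78 K.
COP_Carnot = T_C/ΔT = 267.59/33.78 = 7.922.
Q̇_max = COP_Carnot × Ẇ = 7.922 × 2.670 kW = 21.15 kW = 72170 Btu/h.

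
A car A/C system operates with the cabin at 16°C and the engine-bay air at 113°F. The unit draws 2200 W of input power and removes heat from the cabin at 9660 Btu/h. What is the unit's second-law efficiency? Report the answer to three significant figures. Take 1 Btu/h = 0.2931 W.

0.129

Converting, Q̇_C = 9660 Btu/h = 2831 W, so COP_actual = Q̇_C/Ẇ = 2831/2200 = 1.287.
In absolute terms T_C = 289.15 K and T_H = 318.15 K, so ΔT = 29.00 K.
COP_Carnot = T_C/ΔT = 289.15/29.00 = 9.971.
η_II = COP_actual/COP_Carnot = 1.287/9.971 = 0.1291.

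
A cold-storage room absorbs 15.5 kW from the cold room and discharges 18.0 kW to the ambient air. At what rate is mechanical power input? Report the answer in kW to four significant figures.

For a cyclic device the first law requires Q̇_H = Q̇_C + Ẇ.
Ẇ = Q̇_H − Q̇_C = 2.500 kW.

2.500 kW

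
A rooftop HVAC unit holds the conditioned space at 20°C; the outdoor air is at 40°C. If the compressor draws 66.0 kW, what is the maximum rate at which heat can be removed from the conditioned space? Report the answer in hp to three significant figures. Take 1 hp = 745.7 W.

1300 hp

In absolute terms T_C = 293.15 K and T_H = 313.15 K, so ΔT = 20.00 K.
COP_Carnot = T_C/ΔT = 293.15/20.00 = 14.66.
Q̇_max = COP_Carnot × Ẇ = 14.66 × 66.00 kW = 967.4 kW = 1297 hp.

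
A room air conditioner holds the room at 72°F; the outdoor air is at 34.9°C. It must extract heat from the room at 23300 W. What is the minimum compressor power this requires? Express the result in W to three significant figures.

In absolute terms T_C = 295.37 K and T_H = 308.05 K, so ΔT = 12.68 K.
COP_Carnot = T_C/ΔT = 295.37/12.68 = 23.30.
Ẇ_min = Q̇/COP_Carnot = 23300/23.30 = 1000 W.

1000 W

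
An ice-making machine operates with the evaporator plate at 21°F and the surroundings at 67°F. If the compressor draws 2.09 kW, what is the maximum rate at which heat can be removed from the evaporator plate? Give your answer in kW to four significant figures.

In absolute terms T_C = 267.04 K and T_H = 292.59 K, so ΔT = 25.56 K.
COP_Carnot = T_C/ΔT = 267.04/25.56 = 10.45.
Q̇_max = COP_Carnot × Ẇ = 10.45 × 2.090 kW = 21.84 kW.

21.84 kW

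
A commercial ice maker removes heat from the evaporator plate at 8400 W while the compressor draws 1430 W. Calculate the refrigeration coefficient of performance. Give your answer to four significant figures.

5.874

The first law gives Q̇_H = Q̇_C + Ẇ, so the three rates are Q̇_C = 8400, Q̇_H = 9830, Ẇ = 1430 W.
COP_R = Q̇_C/Ẇ = 8400/1430 = 5.874.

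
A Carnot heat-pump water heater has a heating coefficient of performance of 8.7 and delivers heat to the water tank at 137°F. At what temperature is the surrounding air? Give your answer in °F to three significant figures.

COP_HP = T_H/(T_H − T_C) gives T_H − T_C = T_H/COP.
With T_H = 331.48 K, T_C = 331.48 × (1 − 1/8.7) = 293.38 K.
Converting, 293.38 K = 68.42°F.

68.4 °F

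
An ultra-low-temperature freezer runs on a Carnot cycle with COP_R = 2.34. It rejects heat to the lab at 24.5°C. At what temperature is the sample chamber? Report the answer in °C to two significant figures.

-65 °C

For a Carnot refrigerator COP_R = T_C/(T_H − T_C), so T_C = COP·T_H/(1 + COP).
With T_H = 297.65 K, T_C = 2.34 × 297.65/3.340 = 208.53 K.
Converting, 208.53 K = -64.62°C.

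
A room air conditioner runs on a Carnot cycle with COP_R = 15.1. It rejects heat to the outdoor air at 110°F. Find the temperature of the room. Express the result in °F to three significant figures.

For a Carnot refrigerator COP_R = T_C/(T_H − T_C), so T_C = COP·T_H/(1 + COP).
With T_H = 316.48 K, T_C = 15.1 × 316.48/16.10 = 296.83 K.
Converting, 296.83 K = 74.62°F.

74.6 °F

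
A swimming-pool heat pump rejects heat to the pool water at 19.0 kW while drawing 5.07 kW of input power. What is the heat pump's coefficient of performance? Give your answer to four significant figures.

The first law gives Q̇_H = Q̇_C + Ẇ, so the three rates are Q̇_C = 13.93, Q̇_H = 19.00, Ẇ = 5.070 kW.
COP_HP = Q̇_H/Ẇ = 19.00/5.070 = 3.748.

3.748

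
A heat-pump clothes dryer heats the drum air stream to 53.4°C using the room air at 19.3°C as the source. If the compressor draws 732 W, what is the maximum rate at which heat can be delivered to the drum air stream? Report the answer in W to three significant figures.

In absolute terms T_C = 292.45 K and T_H = 326.55 K, so ΔT = 34.10 K.
COP_Carnot = T_H/ΔT = 326.55/34.10 = 9.576.
Q̇_max = COP_Carnot × Ẇ = 9.576 × 732.0 W = 7010 W.

7010 W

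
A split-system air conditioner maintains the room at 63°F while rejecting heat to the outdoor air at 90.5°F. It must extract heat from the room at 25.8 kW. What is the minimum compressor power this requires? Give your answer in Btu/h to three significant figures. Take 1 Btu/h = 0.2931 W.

In absolute terms T_C = 290.37 K and T_H = 305.65 K, so ΔT = 15.28 K.
COP_Carnot = T_C/ΔT = 290.37/15.28 = 19.01.
Ẇ_min = Q̇/COP_Carnot = 25.80/19.01 = 1.357 kW = 4631 Btu/h.

4630 Btu/h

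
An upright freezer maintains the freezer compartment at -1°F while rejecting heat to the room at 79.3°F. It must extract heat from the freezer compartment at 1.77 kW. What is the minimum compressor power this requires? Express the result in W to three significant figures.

In absolute terms T_C = 254.82 K and T_H = 299.43 K, so ΔT = 44.61 K.
COP_Carnot = T_C/ΔT = 254.82/44.61 = 5.712.
Ẇ_min = Q̇/COP_Carnot = 1.770/5.712 = 0.3099 kW = 309.9 W.

310 W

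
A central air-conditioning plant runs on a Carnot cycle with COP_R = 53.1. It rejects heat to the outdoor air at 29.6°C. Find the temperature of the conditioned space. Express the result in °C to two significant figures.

24 °C

For a Carnot refrigerator COP_R = T_C/(T_H − T_C), so T_C = COP·T_H/(1 + COP).
With T_H = 302.75 K, T_C = 53.1 × 302.75/54.10 = 297.15 K.
Converting, 297.15 K = 24.00°C.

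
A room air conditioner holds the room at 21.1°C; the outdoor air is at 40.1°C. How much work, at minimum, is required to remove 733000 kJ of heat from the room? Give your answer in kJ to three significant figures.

47300 kJ

In absolute terms T_C = 294.25 K and T_H = 313.25 K, so ΔT = 19.00 K.
The reversible limit is COP_R = T_C/ΔT = 15.49, so W_min = Q_C/COP = Q_C·ΔT/T_C.
W_min = 733000 × 19.00/294.25 = 47330 kJ.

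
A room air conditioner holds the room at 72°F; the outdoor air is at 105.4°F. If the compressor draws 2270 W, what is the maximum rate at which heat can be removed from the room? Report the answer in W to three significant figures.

In absolute terms T_C = 295.37 K and T_H = 313.93 K, so ΔT = 18.56 K.
COP_Carnot = T_C/ΔT = 295.37/18.56 = 15.92.
Q̇_max = COP_Carnot × Ẇ = 15.92 × 2270 W = 36130 W.

36100 W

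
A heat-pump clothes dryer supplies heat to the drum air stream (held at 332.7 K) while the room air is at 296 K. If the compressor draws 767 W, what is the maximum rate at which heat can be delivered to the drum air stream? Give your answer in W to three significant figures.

The reservoir spacing is ΔT = 332.7 − 296 = 36.70 K.
COP_Carnot = T_H/ΔT = 332.70/36.70 = 9.065.
Q̇_max = COP_Carnot × Ẇ = 9.065 × 767.0 W = 6953 W.

6950 W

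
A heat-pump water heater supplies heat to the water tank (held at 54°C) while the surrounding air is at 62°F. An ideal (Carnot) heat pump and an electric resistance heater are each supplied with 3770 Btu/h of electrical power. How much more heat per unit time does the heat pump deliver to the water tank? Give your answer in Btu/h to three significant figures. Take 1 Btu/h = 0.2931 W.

In absolute terms T_C = 289.82 K and T_H = 327.15 K, so ΔT = 37.33 K.
COP_Carnot = T_H/ΔT = 327.15/37.33 = 8.763.
The heat pump delivers Q̇_H = COP × Ẇ = 33040 Btu/h; the resistance heater delivers Ẇ = 3770 Btu/h.
Extra = (COP − 1)·Ẇ = 29270 Btu/h.

29300 Btu/h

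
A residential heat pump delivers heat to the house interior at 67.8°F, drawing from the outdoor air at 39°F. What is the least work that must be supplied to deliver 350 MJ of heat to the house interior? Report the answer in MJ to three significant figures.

In absolute terms T_C = 277.04 K and T_H = 293.04 K, so ΔT = 16.00 K.
The reversible limit is COP_HP = T_H/ΔT = 18.31, so W_min = Q_H/COP = Q_H·ΔT/T_H.
W_min = 350.0 × 16.00/293.04 = 19.11 MJ.

19.1 MJ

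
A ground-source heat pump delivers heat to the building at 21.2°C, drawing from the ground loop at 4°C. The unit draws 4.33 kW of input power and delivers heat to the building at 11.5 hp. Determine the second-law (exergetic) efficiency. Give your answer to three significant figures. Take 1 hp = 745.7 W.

0.116

Converting, Q̇_H = 11.50 hp = 8.576 kW, so COP_actual = Q̇_H/Ẇ = 8.576/4.330 = 1.980.
In absolute terms T_C = 277.15 K and T_H = 294.35 K, so ΔT = 17.20 K.
COP_Carnot = T_H/ΔT = 294.35/17.20 = 17.11.
η_II = COP_actual/COP_Carnot = 1.980/17.11 = 0.1157.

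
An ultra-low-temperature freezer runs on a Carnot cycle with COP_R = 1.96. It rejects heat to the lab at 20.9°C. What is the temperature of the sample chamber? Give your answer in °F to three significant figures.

-109 °F

For a Carnot refrigerator COP_R = T_C/(T_H − T_C), so T_C = COP·T_H/(1 + COP).
With T_H = 294.05 K, T_C = 1.96 × 294.05/2.960 = 194.71 K.
Converting, 194.71 K = -109.19°F.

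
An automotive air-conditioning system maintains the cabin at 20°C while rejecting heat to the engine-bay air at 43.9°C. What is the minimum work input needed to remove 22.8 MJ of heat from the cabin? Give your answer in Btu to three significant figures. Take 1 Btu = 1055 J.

In absolute terms T_C = 293.15 K and T_H = 317.05 K, so ΔT = 23.90 K.
The reversible limit is COP_R = T_C/ΔT = 12.27, so W_min = Q_C/COP = Q_C·ΔT/T_C.
W_min = 22.80 × 23.90/293.15 = 1.859 MJ = 1762 Btu.

1760 Btu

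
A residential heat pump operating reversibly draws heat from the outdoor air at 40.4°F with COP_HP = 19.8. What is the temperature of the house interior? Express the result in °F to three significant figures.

COP_HP = T_H/(T_H − T_C) rearranges to T_H = COP·T_C/(COP − 1).
With T_C = 277.82 K, T_H = 19.8 × 277.82/18.80 = 292.59 K.
Converting, 292.59 K = 67.00°F.

67.0 °F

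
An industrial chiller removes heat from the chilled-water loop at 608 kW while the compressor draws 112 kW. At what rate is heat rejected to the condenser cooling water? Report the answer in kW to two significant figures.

720 kW

For a cyclic device the first law requires Q̇_H = Q̇_C + Ẇ.
Q̇_H = Q̇_C + Ẇ = 720.0 kW.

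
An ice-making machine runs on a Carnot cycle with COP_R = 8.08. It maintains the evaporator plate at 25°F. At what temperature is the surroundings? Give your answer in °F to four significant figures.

84.98 °F

COP_R = T_C/(T_H − T_C) gives T_H − T_C = T_C/COP.
With T_C = 269.26 K, T_H = 269.26 × (1 + 1/8.08) = 302.59 K.
Converting, 302.59 K = 84.98°F.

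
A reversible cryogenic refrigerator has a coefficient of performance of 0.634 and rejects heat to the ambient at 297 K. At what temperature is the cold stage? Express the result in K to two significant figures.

For a Carnot refrigerator COP_R = T_C/(T_H − T_C), so T_C = COP·T_H/(1 + COP).
With T_H = 297.00 K, T_C = 0.634 × 297.00/1.634 = 115.24 K.

120 K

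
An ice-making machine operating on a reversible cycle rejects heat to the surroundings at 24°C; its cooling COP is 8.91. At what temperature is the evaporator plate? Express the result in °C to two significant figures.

-6.0 °C

For a Carnot refrigerator COP_R = T_C/(T_H − T_C), so T_C = COP·T_H/(1 + COP).
With T_H = 297.15 K, T_C = 8.91 × 297.15/9.910 = 267.17 K.
Converting, 267.17 K = -5.98°C.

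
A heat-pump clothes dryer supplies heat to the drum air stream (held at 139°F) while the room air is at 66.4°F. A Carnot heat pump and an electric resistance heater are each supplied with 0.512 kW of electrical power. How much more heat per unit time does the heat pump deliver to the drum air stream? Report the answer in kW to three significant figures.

3.71 kW

In absolute terms T_C = 292.26 K and T_H = 332.59 K, so ΔT = 40.33 K.
COP_Carnot = T_H/ΔT = 332.59/40.33 = 8.246.
The heat pump delivers Q̇_H = COP × Ẇ = 4.222 kW; the resistance heater delivers Ẇ = 0.5120 kW.
Extra = (COP − 1)·Ẇ = 3.710 kW.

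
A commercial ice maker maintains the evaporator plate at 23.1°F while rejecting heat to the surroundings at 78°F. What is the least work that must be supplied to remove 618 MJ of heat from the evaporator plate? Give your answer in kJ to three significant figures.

70300 kJ

In absolute terms T_C = 268.21 K and T_H = 298.71 K, so ΔT = 30.50 K.
The reversible limit is COP_R = T_C/ΔT = 8.794, so W_min = Q_C/COP = Q_C·ΔT/T_C.
W_min = 618.0 × 30.50/268.21 = 70.28 MJ = 70280 kJ.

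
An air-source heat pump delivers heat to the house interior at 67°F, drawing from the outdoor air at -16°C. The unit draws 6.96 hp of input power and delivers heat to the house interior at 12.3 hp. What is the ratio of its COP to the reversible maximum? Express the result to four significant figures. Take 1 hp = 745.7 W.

0.2141

COP_actual = Q̇_H/Ẇ = 12.30/6.960 = 1.767.
In absolute terms T_C = 257.15 K and T_H = 292.59 K, so ΔT = 35.44 K.
COP_Carnot = T_H/ΔT = 292.59/35.44 = 8.255.
η_II = COP_actual/COP_Carnot = 1.767/8.255 = 0.2141.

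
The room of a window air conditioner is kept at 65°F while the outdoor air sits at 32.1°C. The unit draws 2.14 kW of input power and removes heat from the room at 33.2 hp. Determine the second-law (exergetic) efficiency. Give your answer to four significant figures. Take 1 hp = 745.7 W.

Converting, Q̇_C = 33.20 hp = 24.76 kW, so COP_actual = Q̇_C/Ẇ = 24.76/2.140 = 11.57.
In absolute terms T_C = 291.48 K and T_H = 305.25 K, so ΔT = 13.77 K.
COP_Carnot = T_C/ΔT = 291.48/13.77 = 21.17.
η_II = COP_actual/COP_Carnot = 11.57/21.17 = 0.5464.

0.5464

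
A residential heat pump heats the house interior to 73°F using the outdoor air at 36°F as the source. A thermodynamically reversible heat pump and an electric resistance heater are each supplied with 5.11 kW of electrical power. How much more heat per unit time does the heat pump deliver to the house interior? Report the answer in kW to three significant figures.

In absolute terms T_C = 275.37 K and T_H = 295.93 K, so ΔT = 20.56 K.
COP_Carnot = T_H/ΔT = 295.93/20.56 = 14.40.
The heat pump delivers Q̇_H = COP × Ẇ = 73.57 kW; the resistance heater delivers Ẇ = 5.110 kW.
Extra = (COP − 1)·Ẇ = 68.46 kW.

68.5 kW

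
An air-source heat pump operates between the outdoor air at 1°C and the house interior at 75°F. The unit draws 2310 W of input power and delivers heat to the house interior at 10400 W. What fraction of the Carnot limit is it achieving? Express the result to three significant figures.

COP_actual = Q̇_H/Ẇ = 10400/2310 = 4.502.
In absolute terms T_C = 274.15 K and T_H = 297.04 K, so ΔT = 22.89 K.
COP_Carnot = T_H/ΔT = 297.04/22.89 = 12.98.
η_II = COP_actual/COP_Carnot = 4.502/12.98 = 0.3469.

0.347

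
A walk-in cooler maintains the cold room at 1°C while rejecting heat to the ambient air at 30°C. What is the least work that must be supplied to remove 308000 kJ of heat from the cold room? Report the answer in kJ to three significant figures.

In absolute terms T_C = 274.15 K and T_H = 303.15 K, so ΔT = 29.00 K.
The reversible limit is COP_R = T_C/ΔT = 9.453, so W_min = Q_C/COP = Q_C·ΔT/T_C.
W_min = 308000 × 29.00/274.15 = 32580 kJ.

32600 kJ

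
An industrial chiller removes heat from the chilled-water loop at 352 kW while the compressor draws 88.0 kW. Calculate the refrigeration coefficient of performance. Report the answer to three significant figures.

The first law gives Q̇_H = Q̇_C + Ẇ, so the three rates are Q̇_C = 352.0, Q̇_H = 440.0, Ẇ = 88.00 kW.
COP_R = Q̇_C/Ẇ = 352.0/88.00 = 4.000.

4.00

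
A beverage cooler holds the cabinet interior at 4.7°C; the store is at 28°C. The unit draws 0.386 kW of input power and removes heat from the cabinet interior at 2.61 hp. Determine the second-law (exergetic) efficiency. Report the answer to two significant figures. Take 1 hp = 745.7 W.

0.42

Converting, Q̇_C = 2.610 hp = 1.946 kW, so COP_actual = Q̇_C/Ẇ = 1.946/0.3860 = 5.042.
In absolute terms T_C = 277.85 K and T_H = 301.15 K, so ΔT = 23.30 K.
COP_Carnot = T_C/ΔT = 277.85/23.30 = 11.92.
η_II = COP_actual/COP_Carnot = 5.042/11.92 = 0.4228.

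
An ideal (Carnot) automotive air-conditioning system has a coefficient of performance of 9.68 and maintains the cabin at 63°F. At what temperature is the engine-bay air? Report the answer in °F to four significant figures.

117.0 °F

COP_R = T_C/(T_H − T_C) gives T_H − T_C = T_C/COP.
With T_C = 290.37 K, T_H = 290.37 × (1 + 1/9.68) = 320.37 K.
Converting, 320.37 K = 116.99°F.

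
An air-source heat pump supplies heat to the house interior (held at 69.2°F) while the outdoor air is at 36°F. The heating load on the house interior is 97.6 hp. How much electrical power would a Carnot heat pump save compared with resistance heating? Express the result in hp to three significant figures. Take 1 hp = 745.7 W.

In absolute terms T_C = 275.37 K and T_H = 293.82 K, so ΔT = 18.44 K.
COP_Carnot = T_H/ΔT = 293.82/18.44 = 15.93.
Resistance heating needs Ẇ_res = Q̇_H = 97.60 hp; the reversible heat pump needs only Ẇ_hp = Q̇_H/COP = 6.127 hp.
Saving = 97.60 − 6.127 = 91.47 hp.

91.5 hp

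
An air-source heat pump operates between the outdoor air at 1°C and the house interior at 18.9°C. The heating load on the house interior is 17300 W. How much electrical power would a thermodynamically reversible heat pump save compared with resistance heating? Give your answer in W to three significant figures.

16200 W

In absolute terms T_C = 274.15 K and T_H = 292.05 K, so ΔT = 17.90 K.
COP_Carnot = T_H/ΔT = 292.05/17.90 = 16.32.
Resistance heating needs Ẇ_res = Q̇_H = 17300 W; the reversible heat pump needs only Ẇ_hp = Q̇_H/COP = 1060 W.
Saving = 17300 − 1060 = 16240 W.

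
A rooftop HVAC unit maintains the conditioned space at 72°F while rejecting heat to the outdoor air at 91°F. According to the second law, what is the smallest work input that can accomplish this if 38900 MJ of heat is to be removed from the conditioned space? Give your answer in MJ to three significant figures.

1390 MJ

In absolute terms T_C = 295.37 K and T_H = 305.93 K, so ΔT = 10.56 K.
The reversible limit is COP_R = T_C/ΔT = 27.98, so W_min = Q_C/COP = Q_C·ΔT/T_C.
W_min = 38900 × 10.56/295.37 = 1390 MJ.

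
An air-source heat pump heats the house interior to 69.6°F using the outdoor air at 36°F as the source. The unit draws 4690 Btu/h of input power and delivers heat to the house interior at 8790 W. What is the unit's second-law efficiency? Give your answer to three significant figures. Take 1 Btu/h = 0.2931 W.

0.406

Converting, Q̇_H = 8790 W = 29990 Btu/h, so COP_actual = Q̇_H/Ẇ = 29990/4690 = 6.394.
In absolute terms T_C = 275.37 K and T_H = 294.04 K, so ΔT = 18.67 K.
COP_Carnot = T_H/ΔT = 294.04/18.67 = 15.75.
η_II = COP_actual/COP_Carnot = 6.394/15.75 = 0.4059.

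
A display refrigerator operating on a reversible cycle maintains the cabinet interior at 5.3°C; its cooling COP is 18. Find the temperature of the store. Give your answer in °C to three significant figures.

COP_R = T_C/(T_H − T_C) gives T_H − T_C = T_C/COP.
With T_C = 278.45 K, T_H = 278.45 × (1 + 1/18) = 293.92 K.
Converting, 293.92 K = 20.77°C.

20.8 °C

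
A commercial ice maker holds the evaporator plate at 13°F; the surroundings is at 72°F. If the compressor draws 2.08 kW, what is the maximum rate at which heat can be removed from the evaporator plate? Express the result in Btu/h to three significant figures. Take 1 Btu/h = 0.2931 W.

56900 Btu/h

In absolute terms T_C = 262.59 K and T_H = 295.37 K, so ΔT = 32.78 K.
COP_Carnot = T_C/ΔT = 262.59/32.78 = 8.011.
Q̇_max = COP_Carnot × Ẇ = 8.011 × 2.080 kW = 16.66 kW = 56850 Btu/h.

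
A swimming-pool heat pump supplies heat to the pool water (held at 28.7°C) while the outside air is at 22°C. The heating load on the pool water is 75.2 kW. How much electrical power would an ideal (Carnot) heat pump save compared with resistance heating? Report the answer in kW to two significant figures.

In absolute terms T_C = 295.15 K and T_H = 301.85 K, so ΔT = 6.700 K.
COP_Carnot = T_H/ΔT = 301.85/6.700 = 45.05.
Resistance heating needs Ẇ_res = Q̇_H = 75.20 kW; the reversible heat pump needs only Ẇ_hp = Q̇_H/COP = 1.669 kW.
Saving = 75.20 − 1.669 = 73.53 kW.

74 kW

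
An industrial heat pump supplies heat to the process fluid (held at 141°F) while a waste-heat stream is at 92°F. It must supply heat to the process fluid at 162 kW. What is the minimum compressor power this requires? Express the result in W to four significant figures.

13220 W

In absolute terms T_C = 306.48 K and T_H = 333.71 K, so ΔT = 27.22 K.
COP_Carnot = T_H/ΔT = 333.71/27.22 = 12.26.
Ẇ_min = Q̇/COP_Carnot = 162.0/12.26 = 13.22 kW = 13220 W.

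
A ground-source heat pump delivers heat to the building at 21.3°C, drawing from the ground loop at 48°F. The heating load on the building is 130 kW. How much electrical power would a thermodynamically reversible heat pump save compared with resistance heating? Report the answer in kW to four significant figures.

In absolute terms T_C = 282.04 K and T_H = 294.45 K, so ΔT = 12.41 K.
COP_Carnot = T_H/ΔT = 294.45/12.41 = 23.72.
Resistance heating needs Ẇ_res = Q̇_H = 130.0 kW; the reversible heat pump needs only Ẇ_hp = Q̇_H/COP = 5.480 kW.
Saving = 130.0 − 5.480 = 124.5 kW.

124.5 kW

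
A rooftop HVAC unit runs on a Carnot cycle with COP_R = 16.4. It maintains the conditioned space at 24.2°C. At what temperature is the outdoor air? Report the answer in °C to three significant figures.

42.3 °C

COP_R = T_C/(T_H − T_C) gives T_H − T_C = T_C/COP.
With T_C = 297.35 K, T_H = 297.35 × (1 + 1/16.4) = 315.48 K.
Converting, 315.48 K = 42.33°C.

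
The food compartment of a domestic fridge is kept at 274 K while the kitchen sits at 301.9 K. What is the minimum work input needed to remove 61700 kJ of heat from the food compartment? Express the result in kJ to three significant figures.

6280 kJ

The reservoir spacing is ΔT = 301.9 − 274 = 27.90 K.
The reversible limit is COP_R = T_C/ΔT = 9.821, so W_min = Q_C/COP = Q_C·ΔT/T_C.
W_min = 61700 × 27.90/274.00 = 6283 kJ.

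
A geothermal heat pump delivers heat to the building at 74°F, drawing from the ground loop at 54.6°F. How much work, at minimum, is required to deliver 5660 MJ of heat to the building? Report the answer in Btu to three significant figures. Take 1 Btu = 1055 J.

In absolute terms T_C = 285.71 K and T_H = 296.48 K, so ΔT = 10.78 K.
The reversible limit is COP_HP = T_H/ΔT = 27.51, so W_min = Q_H/COP = Q_H·ΔT/T_H.
W_min = 5660 × 10.78/296.48 = 205.8 MJ = 195000 Btu.

195000 Btu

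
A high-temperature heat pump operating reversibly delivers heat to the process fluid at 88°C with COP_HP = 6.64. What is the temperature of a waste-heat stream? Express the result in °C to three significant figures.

33.6 °C

COP_HP = T_H/(T_H − T_C) gives T_H − T_C = T_H/COP.
With T_H = 361.15 K, T_C = 361.15 × (1 − 1/6.64) = 306.76 K.
Converting, 306.76 K = 33.61°C.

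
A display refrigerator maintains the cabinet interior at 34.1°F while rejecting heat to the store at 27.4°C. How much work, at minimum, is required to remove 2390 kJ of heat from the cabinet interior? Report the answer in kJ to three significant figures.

229 kJ

In absolute terms T_C = 274.32 K and T_H = 300.55 K, so ΔT = 26.23 K.
The reversible limit is COP_R = T_C/ΔT = 10.46, so W_min = Q_C/COP = Q_C·ΔT/T_C.
W_min = 2390 × 26.23/274.32 = 228.6 kJ.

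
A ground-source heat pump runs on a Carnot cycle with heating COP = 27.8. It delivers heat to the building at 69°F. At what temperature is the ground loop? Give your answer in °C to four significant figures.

9.991 °C

COP_HP = T_H/(T_H − T_C) gives T_H − T_C = T_H/COP.
With T_H = 293.71 K, T_C = 293.71 × (1 − 1/27.8) = 283.14 K.
Converting, 283.14 K = 9.99°C.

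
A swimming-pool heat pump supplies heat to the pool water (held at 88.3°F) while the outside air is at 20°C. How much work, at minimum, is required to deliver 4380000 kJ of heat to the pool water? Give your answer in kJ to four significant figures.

162300 kJ

In absolute terms T_C = 293.15 K and T_H = 304.43 K, so ΔT = 11.28 K.
The reversible limit is COP_HP = T_H/ΔT = 26.99, so W_min = Q_H/COP = Q_H·ΔT/T_H.
W_min = 4380000 × 11.28/304.43 = 162300 kJ.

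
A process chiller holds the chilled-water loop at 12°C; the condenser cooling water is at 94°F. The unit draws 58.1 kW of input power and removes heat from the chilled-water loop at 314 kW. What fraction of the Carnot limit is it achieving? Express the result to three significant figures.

COP_actual = Q̇_C/Ẇ = 314.0/58.10 = 5.404.
In absolute terms T_C = 285.15 K and T_H = 307.59 K, so ΔT = 22.44 K.
COP_Carnot = T_C/ΔT = 285.15/22.44 = 12.70.
η_II = COP_actual/COP_Carnot = 5.404/12.70 = 0.4254.

0.425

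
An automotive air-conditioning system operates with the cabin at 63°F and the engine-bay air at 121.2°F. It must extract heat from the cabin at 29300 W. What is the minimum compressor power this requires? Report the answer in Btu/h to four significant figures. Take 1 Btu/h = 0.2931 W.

11130 Btu/h

In absolute terms T_C = 290.37 K and T_H = 322.71 K, so ΔT = 32.33 K.
COP_Carnot = T_C/ΔT = 290.37/32.33 = 8.981.
Ẇ_min = Q̇/COP_Carnot = 29300/8.981 = 3263 W = 11130 Btu/h.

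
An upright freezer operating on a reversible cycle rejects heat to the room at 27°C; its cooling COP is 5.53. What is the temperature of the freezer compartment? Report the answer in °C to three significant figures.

-19.0 °C

For a Carnot refrigerator COP_R = T_C/(T_H − T_C), so T_C = COP·T_H/(1 + COP).
With T_H = 300.15 K, T_C = 5.53 × 300.15/6.530 = 254.19 K.
Converting, 254.19 K = -18.96°C.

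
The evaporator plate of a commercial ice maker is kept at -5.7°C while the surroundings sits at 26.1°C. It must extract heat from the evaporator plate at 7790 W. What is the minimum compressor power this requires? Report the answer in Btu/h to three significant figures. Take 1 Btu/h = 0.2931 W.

3160 Btu/h

In absolute terms T_C = 267.45 K and T_H = 299.25 K, so ΔT = 31.80 K.
COP_Carnot = T_C/ΔT = 267.45/31.80 = 8.410.
Ẇ_min = Q̇/COP_Carnot = 7790/8.410 = 926.2 W = 3160 Btu/h.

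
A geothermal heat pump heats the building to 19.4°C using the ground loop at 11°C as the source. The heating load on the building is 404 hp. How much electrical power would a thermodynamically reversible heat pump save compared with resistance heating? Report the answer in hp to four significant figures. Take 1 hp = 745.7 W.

In absolute terms T_C = 284.15 K and T_H = 292.55 K, so ΔT = 8.400 K.
COP_Carnot = T_H/ΔT = 292.55/8.400 = 34.83.
Resistance heating needs Ẇ_res = Q̇_H = 404.0 hp; the reversible heat pump needs only Ẇ_hp = Q̇_H/COP = 11.60 hp.
Saving = 404.0 − 11.60 = 392.4 hp.

392.4 hp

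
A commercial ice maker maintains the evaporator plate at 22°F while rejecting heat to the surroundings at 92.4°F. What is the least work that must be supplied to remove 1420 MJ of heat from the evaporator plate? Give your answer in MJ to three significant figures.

In absolute terms T_C = 267.59 K and T_H = 306.71 K, so ΔT = 39.11 K.
The reversible limit is COP_R = T_C/ΔT = 6.842, so W_min = Q_C/COP = Q_C·ΔT/T_C.
W_min = 1420 × 39.11/267.59 = 207.5 MJ.

208 MJ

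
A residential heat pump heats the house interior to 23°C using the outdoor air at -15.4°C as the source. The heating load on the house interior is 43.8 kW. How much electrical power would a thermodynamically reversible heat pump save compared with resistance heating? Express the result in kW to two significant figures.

In absolute terms T_C = 257.75 K and T_H = 296.15 K, so ΔT = 38.40 K.
COP_Carnot = T_H/ΔT = 296.15/38.40 = 7.712.
Resistance heating needs Ẇ_res = Q̇_H = 43.80 kW; the reversible heat pump needs only Ẇ_hp = Q̇_H/COP = 5.679 kW.
Saving = 43.80 − 5.679 = 38.12 kW.

38 kW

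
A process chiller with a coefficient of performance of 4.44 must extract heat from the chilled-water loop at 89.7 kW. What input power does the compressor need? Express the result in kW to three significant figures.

Ẇ = Q̇_C/COP = 89.70/4.44 = 20.20 kW.

20.2 kW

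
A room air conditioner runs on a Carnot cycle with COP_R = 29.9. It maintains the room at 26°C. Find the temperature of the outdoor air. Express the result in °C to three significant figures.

COP_R = T_C/(T_H − T_C) gives T_H − T_C = T_C/COP.
With T_C = 299.15 K, T_H = 299.15 × (1 + 1/29.9) = 309.16 K.
Converting, 309.16 K = 36.01°C.

36.0 °C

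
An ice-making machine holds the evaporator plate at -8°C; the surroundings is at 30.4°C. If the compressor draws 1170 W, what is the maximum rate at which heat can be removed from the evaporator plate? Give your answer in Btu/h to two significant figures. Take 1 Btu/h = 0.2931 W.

In absolute terms T_C = 265.15 K and T_H = 303.55 K, so ΔT = 38.40 K.
COP_Carnot = T_C/ΔT = 265.15/38.40 = 6.905.
Q̇_max = COP_Carnot × Ẇ = 6.905 × 1170 W = 8079 W = 27560 Btu/h.

28000 Btu/h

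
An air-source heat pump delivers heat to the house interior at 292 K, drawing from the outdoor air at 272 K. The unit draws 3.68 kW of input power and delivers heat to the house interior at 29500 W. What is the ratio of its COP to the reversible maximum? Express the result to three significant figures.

Converting, Q̇_H = 29500 W = 29.50 kW, so COP_actual = Q̇_H/Ẇ = 29.50/3.680 = 8.016.
The reservoir spacing is ΔT = 292 − 272 = 20.00 K.
COP_Carnot = T_H/ΔT = 292.00/20.00 = 14.60.
η_II = COP_actual/COP_Carnot = 8.016/14.60 = 0.5491.

0.549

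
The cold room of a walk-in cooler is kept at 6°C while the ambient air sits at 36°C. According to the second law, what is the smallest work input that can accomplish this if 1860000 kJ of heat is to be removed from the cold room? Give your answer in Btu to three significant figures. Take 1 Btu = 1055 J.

In absolute terms T_C = 279.15 K and T_H = 309.15 K, so ΔT = 30.00 K.
The reversible limit is COP_R = T_C/ΔT = 9.305, so W_min = Q_C/COP = Q_C·ΔT/T_C.
W_min = 1860000 × 30.00/279.15 = 199900 kJ = 189500 Btu.

189000 Btu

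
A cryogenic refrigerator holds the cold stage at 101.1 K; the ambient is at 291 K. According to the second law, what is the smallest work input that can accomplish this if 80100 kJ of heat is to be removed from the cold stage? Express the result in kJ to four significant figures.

150500 kJ

The reservoir spacing is ΔT = 291 − 101.1 = 189.9 K.
The reversible limit is COP_R = T_C/ΔT = 0.5324, so W_min = Q_C/COP = Q_C·ΔT/T_C.
W_min = 80100 × 189.9/101.10 = 150500 kJ.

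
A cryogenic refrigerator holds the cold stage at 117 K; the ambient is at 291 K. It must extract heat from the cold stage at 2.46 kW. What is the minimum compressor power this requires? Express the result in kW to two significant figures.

3.7 kW

The reservoir spacing is ΔT = 291 − 117 = 174.0 K.
COP_Carnot = T_C/ΔT = 117.00/174.0 = 0.6724.
Ẇ_min = Q̇/COP_Carnot = 2.460/0.6724 = 3.658 kW.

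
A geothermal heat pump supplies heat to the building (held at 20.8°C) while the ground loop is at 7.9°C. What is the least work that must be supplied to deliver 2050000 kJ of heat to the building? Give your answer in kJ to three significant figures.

90000 kJ

In absolute terms T_C = 281.05 K and T_H = 293.95 K, so ΔT = 12.90 K.
The reversible limit is COP_HP = T_H/ΔT = 22.79, so W_min = Q_H/COP = Q_H·ΔT/T_H.
W_min = 2050000 × 12.90/293.95 = 89960 kJ.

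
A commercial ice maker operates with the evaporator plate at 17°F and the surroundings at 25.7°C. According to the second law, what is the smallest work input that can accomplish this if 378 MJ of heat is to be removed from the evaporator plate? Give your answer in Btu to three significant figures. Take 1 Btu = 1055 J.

In absolute terms T_C = 264.82 K and T_H = 298.85 K, so ΔT = 34.03 K.
The reversible limit is COP_R = T_C/ΔT = 7.781, so W_min = Q_C/COP = Q_C·ΔT/T_C.
W_min = 378.0 × 34.03/264.82 = 48.58 MJ = 46050 Btu.

46000 Btu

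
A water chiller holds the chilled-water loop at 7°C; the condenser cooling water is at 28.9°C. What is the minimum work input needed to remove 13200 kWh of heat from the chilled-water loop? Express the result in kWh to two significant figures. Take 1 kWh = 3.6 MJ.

In absolute terms T_C = 280.15 K and T_H = 302.05 K, so ΔT = 21.90 K.
The reversible limit is COP_R = T_C/ΔT = 12.79, so W_min = Q_C/COP = Q_C·ΔT/T_C.
W_min = 13200 × 21.90/280.15 = 1032 kWh.

1000 kWh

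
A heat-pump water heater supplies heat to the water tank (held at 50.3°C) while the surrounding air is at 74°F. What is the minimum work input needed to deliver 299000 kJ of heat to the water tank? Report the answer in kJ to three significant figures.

24900 kJ

In absolute terms T_C = 296.48 K and T_H = 323.45 K, so ΔT = 26.97 K.
The reversible limit is COP_HP = T_H/ΔT = 11.99, so W_min = Q_H/COP = Q_H·ΔT/T_H.
W_min = 299000 × 26.97/323.45 = 24930 kJ.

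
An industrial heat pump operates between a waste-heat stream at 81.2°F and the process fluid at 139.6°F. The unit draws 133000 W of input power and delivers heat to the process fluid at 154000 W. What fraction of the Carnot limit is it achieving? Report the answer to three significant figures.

0.113

COP_actual = Q̇_H/Ẇ = 154000/133000 = 1.158.
In absolute terms T_C = 300.48 K and T_H = 332.93 K, so ΔT = 32.44 K.
COP_Carnot = T_H/ΔT = 332.93/32.44 = 10.26.
η_II = COP_actual/COP_Carnot = 1.158/10.26 = 0.1128.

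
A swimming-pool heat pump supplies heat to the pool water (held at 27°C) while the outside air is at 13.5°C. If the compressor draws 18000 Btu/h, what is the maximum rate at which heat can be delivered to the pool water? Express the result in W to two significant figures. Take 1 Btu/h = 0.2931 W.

120000 W

In absolute terms T_C = 286.65 K and T_H = 300.15 K, so ΔT = 13.50 K.
COP_Carnot = T_H/ΔT = 300.15/13.50 = 22.23.
Q̇_max = COP_Carnot × Ẇ = 22.23 × 18000 Btu/h = 400200 Btu/h = 117300 W.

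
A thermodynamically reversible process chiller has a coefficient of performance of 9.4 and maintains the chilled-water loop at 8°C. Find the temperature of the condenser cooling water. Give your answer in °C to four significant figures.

37.91 °C

COP_R = T_C/(T_H − T_C) gives T_H − T_C = T_C/COP.
With T_C = 281.15 K, T_H = 281.15 × (1 + 1/9.4) = 311.06 K.
Converting, 311.06 K = 37.91°C.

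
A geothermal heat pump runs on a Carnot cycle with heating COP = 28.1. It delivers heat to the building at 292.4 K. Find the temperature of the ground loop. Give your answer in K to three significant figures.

COP_HP = T_H/(T_H − T_C) gives T_H − T_C = T_H/COP.
With T_H = 292.40 K, T_C = 292.40 × (1 − 1/28.1) = 281.99 K.

282 K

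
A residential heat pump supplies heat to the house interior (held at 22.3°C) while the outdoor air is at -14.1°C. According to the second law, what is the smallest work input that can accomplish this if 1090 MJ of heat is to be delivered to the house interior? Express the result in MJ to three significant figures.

In absolute terms T_C = 259.05 K and T_H = 295.45 K, so ΔT = 36.40 K.
The reversible limit is COP_HP = T_H/ΔT = 8.117, so W_min = Q_H/COP = Q_H·ΔT/T_H.
W_min = 1090 × 36.40/295.45 = 134.3 MJ.

134 MJ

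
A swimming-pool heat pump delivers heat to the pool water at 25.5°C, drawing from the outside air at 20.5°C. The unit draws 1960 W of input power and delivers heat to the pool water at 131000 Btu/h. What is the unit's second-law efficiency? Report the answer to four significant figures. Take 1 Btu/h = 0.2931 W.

0.3280

Converting, Q̇_H = 131000 Btu/h = 38400 W, so COP_actual = Q̇_H/Ẇ = 38400/1960 = 19.59.
In absolute terms T_C = 293.65 K and T_H = 298.65 K, so ΔT = 5.000 K.
COP_Carnot = T_H/ΔT = 298.65/5.000 = 59.73.
η_II = COP_actual/COP_Carnot = 19.59/59.73 = 0.3280.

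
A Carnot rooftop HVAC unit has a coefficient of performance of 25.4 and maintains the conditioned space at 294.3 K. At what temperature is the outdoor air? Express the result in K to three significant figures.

306 K

COP_R = T_C/(T_H − T_C) gives T_H − T_C = T_C/COP.
With T_C = 294.30 K, T_H = 294.30 × (1 + 1/25.4) = 305.89 K.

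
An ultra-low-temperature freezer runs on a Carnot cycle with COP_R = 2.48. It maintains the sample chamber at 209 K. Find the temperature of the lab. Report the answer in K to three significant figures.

293 K

COP_R = T_C/(T_H − T_C) gives T_H − T_C = T_C/COP.
With T_C = 209.00 K, T_H = 209.00 × (1 + 1/2.48) = 293.27 K.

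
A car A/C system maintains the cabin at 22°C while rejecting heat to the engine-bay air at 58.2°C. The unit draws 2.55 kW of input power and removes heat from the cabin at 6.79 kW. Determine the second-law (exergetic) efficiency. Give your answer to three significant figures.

COP_actual = Q̇_C/Ẇ = 6.790/2.550 = 2.663.
In absolute terms T_C = 295.15 K and T_H = 331.35 K, so ΔT = 36.20 K.
COP_Carnot = T_C/ΔT = 295.15/36.20 = 8.153.
η_II = COP_actual/COP_Carnot = 2.663/8.153 = 0.3266.

0.327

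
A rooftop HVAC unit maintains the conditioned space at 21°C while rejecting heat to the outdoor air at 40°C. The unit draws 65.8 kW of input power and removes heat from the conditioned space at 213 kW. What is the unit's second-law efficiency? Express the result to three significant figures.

COP_actual = Q̇_C/Ẇ = 213.0/65.80 = 3.237.
In absolute terms T_C = 294.15 K and T_H = 313.15 K, so ΔT = 19.00 K.
COP_Carnot = T_C/ΔT = 294.15/19.00 = 15.48.
η_II = COP_actual/COP_Carnot = 3.237/15.48 = 0.2091.

0.209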